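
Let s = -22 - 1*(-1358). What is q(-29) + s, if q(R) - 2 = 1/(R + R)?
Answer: 77603/58 ≈ 1338.0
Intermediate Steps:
q(R) = 2 + 1/(2*R) (q(R) = 2 + 1/(R + R) = 2 + 1/(2*R))
s = 1336 (s = -22 + 1358 = 1336)
q(-29) + s = (2 + (1/2)/(-29)) + 1336 = (2 + (1/2)*(-1/29)) + 1336 = (2 - 1/58) + 1336 = 115/58 + 1336 = 77603/58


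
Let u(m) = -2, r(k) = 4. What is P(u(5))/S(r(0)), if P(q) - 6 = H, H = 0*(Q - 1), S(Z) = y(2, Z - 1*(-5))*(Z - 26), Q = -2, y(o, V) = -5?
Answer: 3/55 ≈ 0.054545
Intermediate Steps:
S(Z) = 130 - 5*Z (S(Z) = -5*(Z - 26) = -5*(-26 + Z) = 130 - 5*Z)
H = 0 (H = 0*(-2 - 1) = 0*(-3) = 0)
P(q) = 6 (P(q) = 6 + 0 = 6)
P(u(5))/S(r(0)) = 6/(130 - 5*4) = 6/(130 - 20) = 6/110 = 6*(1/110) = 3/55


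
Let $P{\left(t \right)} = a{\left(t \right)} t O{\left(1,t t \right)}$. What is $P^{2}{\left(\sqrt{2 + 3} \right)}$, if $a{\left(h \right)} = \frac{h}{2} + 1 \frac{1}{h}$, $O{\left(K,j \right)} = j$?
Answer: $\frac{1225}{4} \approx 306.25$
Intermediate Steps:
$a{\left(h \right)} = \frac{1}{h} + \frac{h}{2}$ ($a{\left(h \right)} = h \frac{1}{2} + \frac{1}{h} = \frac{h}{2} + \frac{1}{h} = \frac{1}{h} + \frac{h}{2}$)
$P{\left(t \right)} = t^{3} \left(\frac{1}{t} + \frac{t}{2}\right)$ ($P{\left(t \right)} = \left(\frac{1}{t} + \frac{t}{2}\right) t t t = t \left(\frac{1}{t} + \frac{t}{2}\right) t^{2} = t^{3} \left(\frac{1}{t} + \frac{t}{2}\right)$)
$P^{2}{\left(\sqrt{2 + 3} \right)} = \left(\left(\sqrt{2 + 3}\right)^{2} + \frac{\left(\sqrt{2 + 3}\right)^{4}}{2}\right)^{2} = \left(\left(\sqrt{5}\right)^{2} + \frac{\left(\sqrt{5}\right)^{4}}{2}\right)^{2} = \left(5 + \frac{1}{2} \cdot 25\right)^{2} = \left(5 + \frac{25}{2}\right)^{2} = \left(\frac{35}{2}\right)^{2} = \frac{1225}{4}$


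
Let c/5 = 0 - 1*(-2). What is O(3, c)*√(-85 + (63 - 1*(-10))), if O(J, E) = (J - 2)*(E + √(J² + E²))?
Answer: 2*I*√3*(10 + √109) ≈ 70.807*I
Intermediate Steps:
c = 10 (c = 5*(0 - 1*(-2)) = 5*(0 + 2) = 5*2 = 10)
O(J, E) = (-2 + J)*(E + √(E² + J²))
O(3, c)*√(-85 + (63 - 1*(-10))) = (-2*10 - 2*√(10² + 3²) + 10*3 + 3*√(10² + 3²))*√(-85 + (63 - 1*(-10))) = (-20 - 2*√(100 + 9) + 30 + 3*√(100 + 9))*√(-85 + (63 + 10)) = (-20 - 2*√109 + 30 + 3*√109)*√(-85 + 73) = (10 + √109)*√(-12) = (10 + √109)*(2*I*√3) = 2*I*√3*(10 + √109)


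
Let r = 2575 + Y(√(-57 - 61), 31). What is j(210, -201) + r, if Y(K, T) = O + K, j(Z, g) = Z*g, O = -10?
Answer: -39645 + I*√118 ≈ -39645.0 + 10.863*I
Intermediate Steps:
Y(K, T) = -10 + K
r = 2565 + I*√118 (r = 2575 + (-10 + √(-57 - 61)) = 2575 + (-10 + √(-118)) = 2575 + (-10 + I*√118) = 2565 + I*√118 ≈ 2565.0 + 10.863*I)
j(210, -201) + r = 210*(-201) + (2565 + I*√118) = -42210 + (2565 + I*√118) = -39645 + I*√118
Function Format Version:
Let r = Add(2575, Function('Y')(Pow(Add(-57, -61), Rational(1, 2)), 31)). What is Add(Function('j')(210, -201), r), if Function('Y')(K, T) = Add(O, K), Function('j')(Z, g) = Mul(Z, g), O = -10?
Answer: Add(-39645, Mul(I, Pow(118, Rational(1, 2)))) ≈ Add(-39645., Mul(10.863, I))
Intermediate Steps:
Function('Y')(K, T) = Add(-10, K)
r = Add(2565, Mul(I, Pow(118, Rational(1, 2)))) (r = Add(2575, Add(-10, Pow(Add(-57, -61), Rational(1, 2)))) = Add(2575, Add(-10, Pow(-118, Rational(1, 2)))) = Add(2575, Add(-10, Mul(I, Pow(118, Rational(1, 2))))) = Add(2565, Mul(I, Pow(118, Rational(1, 2)))) ≈ Add(2565.0, Mul(10.863, I)))
Add(Function('j')(210, -201), r) = Add(Mul(210, -201), Add(2565, Mul(I, Pow(118, Rational(1, 2))))) = Add(-42210, Add(2565, Mul(I, Pow(118, Rational(1, 2))))) = Add(-39645, Mul(I, Pow(118, Rational(1, 2))))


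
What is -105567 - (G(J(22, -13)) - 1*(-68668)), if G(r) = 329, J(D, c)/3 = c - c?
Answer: -174564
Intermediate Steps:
J(D, c) = 0 (J(D, c) = 3*(c - c) = 3*0 = 0)
-105567 - (G(J(22, -13)) - 1*(-68668)) = -105567 - (329 - 1*(-68668)) = -105567 - (329 + 68668) = -105567 - 1*68997 = -105567 - 68997 = -174564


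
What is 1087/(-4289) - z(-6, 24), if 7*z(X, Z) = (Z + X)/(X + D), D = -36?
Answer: -40396/210161 ≈ -0.19221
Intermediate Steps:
z(X, Z) = (X + Z)/(7*(-36 + X)) (z(X, Z) = ((Z + X)/(X - 36))/7 = ((X + Z)/(-36 + X))/7 = (X + Z)/(7*(-36 + X)))
1087/(-4289) - z(-6, 24) = 1087/(-4289) - (-6 + 24)/(7*(-36 - 6)) = 1087*(-1/4289) - 18/(7*(-42)) = -1087/4289 - (-1)*18/(7*42) = -1087/4289 - 1*(-3/49) = -1087/4289 + 3/49 = -40396/210161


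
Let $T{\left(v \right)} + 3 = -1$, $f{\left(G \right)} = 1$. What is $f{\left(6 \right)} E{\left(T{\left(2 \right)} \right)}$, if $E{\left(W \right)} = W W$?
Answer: $16$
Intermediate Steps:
$T{\left(v \right)} = -4$ ($T{\left(v \right)} = -3 - 1 = -4$)
$E{\left(W \right)} = W^{2}$
$f{\left(6 \right)} E{\left(T{\left(2 \right)} \right)} = 1 \left(-4\right)^{2} = 1 \cdot 16 = 16$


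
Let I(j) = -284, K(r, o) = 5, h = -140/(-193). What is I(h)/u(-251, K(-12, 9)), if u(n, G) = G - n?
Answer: -71/64 ≈ -1.1094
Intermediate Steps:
h = 140/193 (h = -140*(-1/193) = 140/193 ≈ 0.72539)
I(h)/u(-251, K(-12, 9)) = -284/(5 - 1*(-251)) = -284/(5 + 251) = -284/256 = -284*1/256 = -71/64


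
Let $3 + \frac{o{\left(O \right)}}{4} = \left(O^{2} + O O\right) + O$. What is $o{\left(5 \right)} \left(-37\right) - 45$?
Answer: $-7741$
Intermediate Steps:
$o{\left(O \right)} = -12 + 4 O + 8 O^{2}$ ($o{\left(O \right)} = -12 + 4 \left(\left(O^{2} + O O\right) + O\right) = -12 + 4 \left(\left(O^{2} + O^{2}\right) + O\right) = -12 + 4 \left(2 O^{2} + O\right) = -12 + 4 \left(O + 2 O^{2}\right) = -12 + \left(4 O + 8 O^{2}\right) = -12 + 4 O + 8 O^{2}$)
$o{\left(5 \right)} \left(-37\right) - 45 = \left(-12 + 4 \cdot 5 + 8 \cdot 5^{2}\right) \left(-37\right) - 45 = \left(-12 + 20 + 8 \cdot 25\right) \left(-37\right) - 45 = \left(-12 + 20 + 200\right) \left(-37\right) - 45 = 208 \left(-37\right) - 45 = -7696 - 45 = -7741$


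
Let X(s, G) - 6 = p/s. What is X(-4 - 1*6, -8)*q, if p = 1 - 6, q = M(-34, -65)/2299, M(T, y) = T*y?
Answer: 14365/2299 ≈ 6.2484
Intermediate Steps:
q = 2210/2299 (q = -34*(-65)/2299 = 2210*(1/2299) = 2210/2299 ≈ 0.96129)
p = -5
X(s, G) = 6 - 5/s
X(-4 - 1*6, -8)*q = (6 - 5/(-4 - 1*6))*(2210/2299) = (6 - 5/(-4 - 6))*(2210/2299) = (6 - 5/(-10))*(2210/2299) = (6 - 5*(-⅒))*(2210/2299) = (6 + ½)*(2210/2299) = (13/2)*(2210/2299) = 14365/2299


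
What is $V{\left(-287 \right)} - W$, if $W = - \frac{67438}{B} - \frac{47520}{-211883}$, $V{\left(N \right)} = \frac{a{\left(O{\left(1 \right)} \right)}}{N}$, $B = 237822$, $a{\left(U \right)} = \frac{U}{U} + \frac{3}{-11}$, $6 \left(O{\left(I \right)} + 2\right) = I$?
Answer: $\frac{644923766335}{11363043955263} \approx 0.056756$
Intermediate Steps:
$O{\left(I \right)} = -2 + \frac{I}{6}$
$a{\left(U \right)} = \frac{8}{11}$ ($a{\left(U \right)} = 1 + 3 \left(- \frac{1}{11}\right) = 1 - \frac{3}{11} = \frac{8}{11}$)
$V{\left(N \right)} = \frac{8}{11 N}$
$W = - \frac{1493832157}{25195219413}$ ($W = - \frac{67438}{237822} - \frac{47520}{-211883} = \left(-67438\right) \frac{1}{237822} - - \frac{47520}{211883} = - \frac{33719}{118911} + \frac{47520}{211883} = - \frac{1493832157}{25195219413} \approx -0.05929$)
$V{\left(-287 \right)} - W = \frac{8}{11 \left(-287\right)} - - \frac{1493832157}{25195219413} = \frac{8}{11} \left(- \frac{1}{287}\right) + \frac{1493832157}{25195219413} = - \frac{8}{3157} + \frac{1493832157}{25195219413} = \frac{644923766335}{11363043955263}$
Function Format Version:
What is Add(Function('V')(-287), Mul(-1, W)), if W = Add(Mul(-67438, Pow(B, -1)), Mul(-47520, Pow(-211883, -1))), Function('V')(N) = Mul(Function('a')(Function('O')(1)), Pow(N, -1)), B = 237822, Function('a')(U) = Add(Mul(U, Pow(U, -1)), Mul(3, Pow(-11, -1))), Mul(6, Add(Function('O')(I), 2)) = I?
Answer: Rational(644923766335, 11363043955263) ≈ 0.056756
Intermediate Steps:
Function('O')(I) = Add(-2, Mul(Rational(1, 6), I))
Function('a')(U) = Rational(8, 11) (Function('a')(U) = Add(1, Mul(3, Rational(-1, 11))) = Add(1, Rational(-3, 11)) = Rational(8, 11))
Function('V')(N) = Mul(Rational(8, 11), Pow(N, -1))
W = Rational(-1493832157, 25195219413) (W = Add(Mul(-67438, Pow(237822, -1)), Mul(-47520, Pow(-211883, -1))) = Add(Mul(-67438, Rational(1, 237822)), Mul(-47520, Rational(-1, 211883))) = Add(Rational(-33719, 118911), Rational(47520, 211883)) = Rational(-1493832157, 25195219413) ≈ -0.059290)
Add(Function('V')(-287), Mul(-1, W)) = Add(Mul(Rational(8, 11), Pow(-287, -1)), Mul(-1, Rational(-1493832157, 25195219413))) = Add(Mul(Rational(8, 11), Rational(-1, 287)), Rational(1493832157, 25195219413)) = Add(Rational(-8, 3157), Rational(1493832157, 25195219413)) = Rational(644923766335, 11363043955263)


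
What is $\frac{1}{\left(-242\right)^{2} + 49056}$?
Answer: $\frac{1}{107620} \approx 9.292 \cdot 10^{-6}$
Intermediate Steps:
$\frac{1}{\left(-242\right)^{2} + 49056} = \frac{1}{58564 + 49056} = \frac{1}{107620}$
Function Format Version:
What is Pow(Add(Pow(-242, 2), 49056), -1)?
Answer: Rational(1, 107620) ≈ 9.2920e-6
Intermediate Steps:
Pow(Add(Pow(-242, 2), 49056), -1) = Pow(Add(58564, 49056), -1) = Pow(107620, -1) = Rational(1, 107620)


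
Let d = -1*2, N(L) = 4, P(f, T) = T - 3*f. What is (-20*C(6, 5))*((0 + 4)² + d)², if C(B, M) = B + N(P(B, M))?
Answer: -39200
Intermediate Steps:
C(B, M) = 4 + B (C(B, M) = B + 4 = 4 + B)
d = -2
(-20*C(6, 5))*((0 + 4)² + d)² = (-20*(4 + 6))*((0 + 4)² - 2)² = (-20*10)*(4² - 2)² = -200*(16 - 2)² = -200*14² = -200*196 = -39200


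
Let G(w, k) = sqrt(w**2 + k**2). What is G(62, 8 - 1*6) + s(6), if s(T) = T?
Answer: 6 + 2*sqrt(962) ≈ 68.032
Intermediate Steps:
G(w, k) = sqrt(k**2 + w**2)
G(62, 8 - 1*6) + s(6) = sqrt((8 - 1*6)**2 + 62**2) + 6 = sqrt((8 - 6)**2 + 3844) + 6 = sqrt(2**2 + 3844) + 6 = sqrt(4 + 3844) + 6 = sqrt(3848) + 6 = 2*sqrt(962) + 6 = 6 + 2*sqrt(962)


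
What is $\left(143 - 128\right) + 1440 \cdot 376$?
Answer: $541455$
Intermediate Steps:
$\left(143 - 128\right) + 1440 \cdot 376 = 15 + 541440 = 541455$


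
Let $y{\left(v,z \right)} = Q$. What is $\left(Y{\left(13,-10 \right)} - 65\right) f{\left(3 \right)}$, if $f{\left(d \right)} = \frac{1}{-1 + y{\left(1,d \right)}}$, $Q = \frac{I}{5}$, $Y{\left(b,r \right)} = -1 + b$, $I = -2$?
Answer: $\frac{265}{7} \approx 37.857$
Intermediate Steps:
$Q = - \frac{2}{5} \approx -0.4$
$y{\left(v,z \right)} = - \frac{2}{5}$
$f{\left(d \right)} = - \frac{5}{7}$ ($f{\left(d \right)} = \frac{1}{-1 - \frac{2}{5}} = \frac{1}{- \frac{7}{5}} = - \frac{5}{7}$)
$\left(Y{\left(13,-10 \right)} - 65\right) f{\left(3 \right)} = \left(\left(-1 + 13\right) - 65\right) \left(- \frac{5}{7}\right) = \left(12 - 65\right) \left(- \frac{5}{7}\right) = \left(-53\right) \left(- \frac{5}{7}\right) = \frac{265}{7}$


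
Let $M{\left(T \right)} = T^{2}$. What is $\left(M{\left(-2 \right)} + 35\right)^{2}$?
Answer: $1521$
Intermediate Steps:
$\left(M{\left(-2 \right)} + 35\right)^{2} = \left(\left(-2\right)^{2} + 35\right)^{2} = \left(4 + 35\right)^{2} = 39^{2} = 1521$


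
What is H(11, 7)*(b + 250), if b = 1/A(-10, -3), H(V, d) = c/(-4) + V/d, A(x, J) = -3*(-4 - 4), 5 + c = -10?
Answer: 894149/672 ≈ 1330.6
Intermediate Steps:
c = -15 (c = -5 - 10 = -15)
A(x, J) = 24 (A(x, J) = -3*(-8) = 24)
H(V, d) = 15/4 + V/d (H(V, d) = -15/(-4) + V/d = -15*(-¼) + V/d = 15/4 + V/d)
b = 1/24 ≈ 0.041667
H(11, 7)*(b + 250) = (15/4 + 11/7)*(1/24 + 250) = (15/4 + 11*(⅐))*(6001/24) = (15/4 + 11/7)*(6001/24) = (149/28)*(6001/24) = 894149/672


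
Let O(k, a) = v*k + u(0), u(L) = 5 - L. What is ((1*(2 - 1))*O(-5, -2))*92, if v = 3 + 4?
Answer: -2760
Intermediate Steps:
v = 7
O(k, a) = 5 + 7*k (O(k, a) = 7*k + (5 - 1*0) = 7*k + (5 + 0) = 7*k + 5 = 5 + 7*k)
((1*(2 - 1))*O(-5, -2))*92 = ((1*(2 - 1))*(5 + 7*(-5)))*92 = ((1*1)*(5 - 35))*92 = (1*(-30))*92 = -30*92 = -2760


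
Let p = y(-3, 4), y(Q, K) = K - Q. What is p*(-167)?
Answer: -1169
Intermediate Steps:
p = 7 (p = 4 - 1*(-3) = 4 + 3 = 7)
p*(-167) = 7*(-167) = -1169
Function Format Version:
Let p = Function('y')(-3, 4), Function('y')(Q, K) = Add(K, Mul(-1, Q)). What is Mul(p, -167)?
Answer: -1169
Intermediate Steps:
p = 7 (p = Add(4, Mul(-1, -3)) = Add(4, 3) = 7)
Mul(p, -167) = Mul(7, -167) = -1169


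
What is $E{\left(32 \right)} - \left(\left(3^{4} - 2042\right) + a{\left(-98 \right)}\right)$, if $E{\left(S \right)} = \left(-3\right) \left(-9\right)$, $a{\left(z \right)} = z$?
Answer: $2086$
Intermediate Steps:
$E{\left(S \right)} = 27$
$E{\left(32 \right)} - \left(\left(3^{4} - 2042\right) + a{\left(-98 \right)}\right) = 27 - \left(\left(3^{4} - 2042\right) - 98\right) = 27 - \left(\left(81 - 2042\right) - 98\right) = 27 - \left(-1961 - 98\right) = 27 - -2059 = 27 + 2059 = 2086$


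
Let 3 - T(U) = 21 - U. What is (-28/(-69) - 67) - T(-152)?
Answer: 7135/69 ≈ 103.41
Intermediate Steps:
T(U) = -18 + U (T(U) = 3 - (21 - U) = 3 + (-21 + U) = -18 + U)
(-28/(-69) - 67) - T(-152) = (-28/(-69) - 67) - (-18 - 152) = (-28*(-1/69) - 67) - 1*(-170) = (28/69 - 67) + 170 = -4595/69 + 170 = 7135/69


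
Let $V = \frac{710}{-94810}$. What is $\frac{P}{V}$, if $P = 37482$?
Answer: $- \frac{355366842}{71} \approx -5.0052 \cdot 10^{6}$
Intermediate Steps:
$V = - \frac{71}{9481}$ ($V = 710 \left(- \frac{1}{94810}\right) = - \frac{71}{9481} \approx -0.0074887$)
$\frac{P}{V} = \frac{37482}{- \frac{71}{9481}} = 37482 \left(- \frac{9481}{71}\right) = - \frac{355366842}{71}$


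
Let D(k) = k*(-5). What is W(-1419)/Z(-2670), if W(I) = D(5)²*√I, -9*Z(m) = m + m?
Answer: 375*I*√1419/356 ≈ 39.68*I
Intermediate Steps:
Z(m) = -2*m/9 (Z(m) = -(m + m)/9 = -2*m/9)
D(k) = -5*k
W(I) = 625*√I (W(I) = (-5*5)²*√I = (-25)²*√I = 625*√I)
W(-1419)/Z(-2670) = (625*√(-1419))/((-2/9*(-2670))) = (625*(I*√1419))/(1780/3) = (625*I*√1419)*(3/1780) = 375*I*√1419/356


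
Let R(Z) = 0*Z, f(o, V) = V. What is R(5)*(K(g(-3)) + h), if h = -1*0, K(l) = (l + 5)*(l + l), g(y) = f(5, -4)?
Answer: 0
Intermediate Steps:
g(y) = -4
R(Z) = 0
K(l) = 2*l*(5 + l) (K(l) = (5 + l)*(2*l) = 2*l*(5 + l))
h = 0
R(5)*(K(g(-3)) + h) = 0*(2*(-4)*(5 - 4) + 0) = 0*(2*(-4)*1 + 0) = 0*(-8 + 0) = 0*(-8) = 0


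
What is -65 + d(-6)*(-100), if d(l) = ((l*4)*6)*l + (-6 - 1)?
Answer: -85765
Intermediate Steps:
d(l) = -7 + 24*l² (d(l) = ((4*l)*6)*l - 7 = (24*l)*l - 7 = 24*l² - 7 = -7 + 24*l²)
-65 + d(-6)*(-100) = -65 + (-7 + 24*(-6)²)*(-100) = -65 + (-7 + 24*36)*(-100) = -65 + (-7 + 864)*(-100) = -65 + 857*(-100) = -65 - 85700 = -85765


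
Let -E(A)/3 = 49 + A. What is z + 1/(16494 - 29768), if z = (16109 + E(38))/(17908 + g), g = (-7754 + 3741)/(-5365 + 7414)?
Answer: 431003965769/487016144246 ≈ 0.88499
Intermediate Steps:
g = -4013/2049 ≈ -1.9585
E(A) = -147 - 3*A (E(A) = -3*(49 + A) = -147 - 3*A)
z = 32472552/36689479 (z = (16109 + (-147 - 3*38))/(17908 - 4013/2049) = (16109 + (-147 - 114))/(36689479/2049) = (16109 - 261)*(2049/36689479) = 15848*(2049/36689479) = 32472552/36689479 ≈ 0.88506)
z + 1/(16494 - 29768) = 32472552/36689479 + 1/(16494 - 29768) = 32472552/36689479 + 1/(-13274) = 32472552/36689479 - 1/13274 = 431003965769/487016144246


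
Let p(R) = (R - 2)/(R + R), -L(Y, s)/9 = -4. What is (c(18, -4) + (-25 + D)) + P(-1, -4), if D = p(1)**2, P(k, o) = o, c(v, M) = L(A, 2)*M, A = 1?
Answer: -691/4 ≈ -172.75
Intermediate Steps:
L(Y, s) = 36 (L(Y, s) = -9*(-4) = 36)
c(v, M) = 36*M
p(R) = (-2 + R)/(2*R) (p(R) = (-2 + R)/((2*R)) = (-2 + R)*(1/(2*R)) = (-2 + R)/(2*R))
D = 1/4 (D = ((1/2)*(-2 + 1)/1)**2 = ((1/2)*1*(-1))**2 = (-1/2)**2 = 1/4 ≈ 0.25000)
(c(18, -4) + (-25 + D)) + P(-1, -4) = (36*(-4) + (-25 + 1/4)) - 4 = (-144 - 99/4) - 4 = -675/4 - 4 = -691/4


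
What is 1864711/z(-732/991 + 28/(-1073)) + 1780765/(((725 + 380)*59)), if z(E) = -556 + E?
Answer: -25643232389083571/7719503839788 ≈ -3321.9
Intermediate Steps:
1864711/z(-732/991 + 28/(-1073)) + 1780765/(((725 + 380)*59)) = 1864711/(-556 + (-732/991 + 28/(-1073))) + 1780765/(((725 + 380)*59)) = 1864711/(-556 + (-732*1/991 + 28*(-1/1073))) + 1780765/((1105*59)) = 1864711/(-556 + (-732/991 - 28/1073)) + 1780765/65195 = 1864711/(-556 - 813184/1063343) + 1780765*(1/65195) = 1864711/(-592031892/1063343) + 356153/13039 = 1864711*(-1063343/592031892) + 356153/13039 = -1982827388873/592031892 + 356153/13039 = -25643232389083571/7719503839788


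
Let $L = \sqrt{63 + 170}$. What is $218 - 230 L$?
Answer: $218 - 230 \sqrt{233} \approx -3292.8$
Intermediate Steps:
$L = \sqrt{233} \approx 15.264$
$218 - 230 L = 218 - 230 \sqrt{233}$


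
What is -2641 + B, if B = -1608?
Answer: -4249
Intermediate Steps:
-2641 + B = -2641 - 1608 = -4249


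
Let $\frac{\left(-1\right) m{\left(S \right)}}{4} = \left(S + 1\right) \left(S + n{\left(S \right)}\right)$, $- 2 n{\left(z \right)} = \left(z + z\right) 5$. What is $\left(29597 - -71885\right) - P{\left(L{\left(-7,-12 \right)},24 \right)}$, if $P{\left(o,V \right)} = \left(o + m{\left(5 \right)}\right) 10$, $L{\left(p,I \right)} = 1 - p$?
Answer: $96602$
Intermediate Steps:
$n{\left(z \right)} = - 5 z$ ($n{\left(z \right)} = - \frac{\left(z + z\right) 5}{2} = - \frac{2 z 5}{2} = - \frac{10 z}{2} = - 5 z$)
$m{\left(S \right)} = 16 S \left(1 + S\right)$ ($m{\left(S \right)} = - 4 \left(S + 1\right) \left(S - 5 S\right) = - 4 \left(1 + S\right) \left(- 4 S\right) = - 4 \left(- 4 S \left(1 + S\right)\right) = 16 S \left(1 + S\right)$)
$P{\left(o,V \right)} = 4800 + 10 o$ ($P{\left(o,V \right)} = \left(o + 16 \cdot 5 \left(1 + 5\right)\right) 10 = \left(o + 16 \cdot 5 \cdot 6\right) 10 = \left(o + 480\right) 10 = \left(480 + o\right) 10 = 4800 + 10 o$)
$\left(29597 - -71885\right) - P{\left(L{\left(-7,-12 \right)},24 \right)} = \left(29597 - -71885\right) - \left(4800 + 10 \left(1 - -7\right)\right) = \left(29597 + 71885\right) - \left(4800 + 10 \left(1 + 7\right)\right) = 101482 - \left(4800 + 10 \cdot 8\right) = 101482 - \left(4800 + 80\right) = 101482 - 4880 = 96602$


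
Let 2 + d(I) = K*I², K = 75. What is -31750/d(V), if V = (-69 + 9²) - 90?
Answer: -15875/228149 ≈ -0.069582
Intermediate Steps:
V = -78 (V = (-69 + 81) - 90 = 12 - 90 = -78)
d(I) = -2 + 75*I²
-31750/d(V) = -31750/(-2 + 75*(-78)²) = -31750/(-2 + 75*6084) = -31750/(-2 + 456300) = -31750/456298 = -31750*1/456298 = -15875/228149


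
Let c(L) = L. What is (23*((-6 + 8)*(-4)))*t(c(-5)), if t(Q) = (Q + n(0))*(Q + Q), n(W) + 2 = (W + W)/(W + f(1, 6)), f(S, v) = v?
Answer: -12880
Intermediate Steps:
n(W) = -2 + 2*W/(6 + W) (n(W) = -2 + (W + W)/(W + 6) = -2 + (2*W)/(6 + W) = -2 + 2*W/(6 + W))
t(Q) = 2*Q*(-2 + Q) (t(Q) = (Q - 12/(6 + 0))*(Q + Q) = (Q - 12/6)*(2*Q) = (Q - 12*⅙)*(2*Q) = (Q - 2)*(2*Q) = (-2 + Q)*(2*Q) = 2*Q*(-2 + Q))
(23*((-6 + 8)*(-4)))*t(c(-5)) = (23*((-6 + 8)*(-4)))*(2*(-5)*(-2 - 5)) = (23*(2*(-4)))*(2*(-5)*(-7)) = (23*(-8))*70 = -184*70 = -12880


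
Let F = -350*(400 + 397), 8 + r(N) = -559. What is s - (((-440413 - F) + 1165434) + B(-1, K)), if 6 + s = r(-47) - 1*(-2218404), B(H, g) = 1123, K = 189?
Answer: 1212737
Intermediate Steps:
r(N) = -567 (r(N) = -8 - 559 = -567)
F = -278950 (F = -350*797 = -278950)
s = 2217831 (s = -6 + (-567 - 1*(-2218404)) = -6 + (-567 + 2218404) = -6 + 2217837 = 2217831)
s - (((-440413 - F) + 1165434) + B(-1, K)) = 2217831 - (((-440413 - 1*(-278950)) + 1165434) + 1123) = 2217831 - (((-440413 + 278950) + 1165434) + 1123) = 2217831 - ((-161463 + 1165434) + 1123) = 2217831 - (1003971 + 1123) = 2217831 - 1*1005094 = 2217831 - 1005094 = 1212737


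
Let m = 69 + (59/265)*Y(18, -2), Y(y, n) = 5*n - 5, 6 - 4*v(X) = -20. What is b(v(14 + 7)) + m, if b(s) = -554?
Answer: -25882/53 ≈ -488.34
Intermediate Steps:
v(X) = 13/2 (v(X) = 3/2 - 1/4*(-20) = 3/2 + 5 = 13/2)
Y(y, n) = -5 + 5*n
m = 3480/53 (m = 69 + (59/265)*(-5 + 5*(-2)) = 69 + (59*(1/265))*(-5 - 10) = 69 + (59/265)*(-15) = 69 - 177/53 = 3480/53 ≈ 65.660)
b(v(14 + 7)) + m = -554 + 3480/53 = -25882/53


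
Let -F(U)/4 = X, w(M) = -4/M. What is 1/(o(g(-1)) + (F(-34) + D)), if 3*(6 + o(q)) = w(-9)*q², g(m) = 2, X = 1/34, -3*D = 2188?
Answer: -459/337300 ≈ -0.0013608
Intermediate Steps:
D = -2188/3 (D = -⅓*2188 = -2188/3 ≈ -729.33)
X = 1/34 ≈ 0.029412
F(U) = -2/17 (F(U) = -4*1/34 = -2/17)
o(q) = -6 + 4*q²/27 (o(q) = -6 + ((-4/(-9))*q²)/3 = -6 + ((-4*(-⅑))*q²)/3 = -6 + (4*q²/9)/3 = -6 + 4*q²/27)
1/(o(g(-1)) + (F(-34) + D)) = 1/((-6 + (4/27)*2²) + (-2/17 - 2188/3)) = 1/((-6 + (4/27)*4) - 37202/51) = 1/((-6 + 16/27) - 37202/51) = 1/(-146/27 - 37202/51) = 1/(-337300/459) = -459/337300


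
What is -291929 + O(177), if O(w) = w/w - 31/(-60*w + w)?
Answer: -3048604073/10443 ≈ -2.9193e+5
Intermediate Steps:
O(w) = 1 + 31/(59*w) (O(w) = 1 - 31*(-1/(59*w)) = 1 - (-31)/(59*w) = 1 + 31/(59*w))
-291929 + O(177) = -291929 + (31/59 + 177)/177 = -291929 + (1/177)*(10474/59) = -291929 + 10474/10443 = -3048604073/10443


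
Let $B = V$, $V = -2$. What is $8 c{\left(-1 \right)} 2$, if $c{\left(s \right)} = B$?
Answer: $-32$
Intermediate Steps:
$B = -2$
$c{\left(s \right)} = -2$
$8 c{\left(-1 \right)} 2 = 8 \left(-2\right) 2 = \left(-16\right) 2 = -32$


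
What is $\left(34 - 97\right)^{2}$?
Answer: $3969$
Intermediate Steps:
$\left(34 - 97\right)^{2} = \left(-63\right)^{2} = 3969$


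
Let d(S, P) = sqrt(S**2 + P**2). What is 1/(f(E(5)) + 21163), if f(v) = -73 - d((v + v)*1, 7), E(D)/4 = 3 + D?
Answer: 4218/88956791 + sqrt(4145)/444783955 ≈ 4.7561e-5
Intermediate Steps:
d(S, P) = sqrt(P**2 + S**2)
E(D) = 12 + 4*D (E(D) = 4*(3 + D) = 12 + 4*D)
f(v) = -73 - sqrt(49 + 4*v**2) (f(v) = -73 - sqrt(7**2 + ((v + v)*1)**2) = -73 - sqrt(49 + ((2*v)*1)**2) = -73 - sqrt(49 + (2*v)**2) = -73 - sqrt(49 + 4*v**2))
1/(f(E(5)) + 21163) = 1/((-73 - sqrt(49 + 4*(12 + 4*5)**2)) + 21163) = 1/((-73 - sqrt(49 + 4*(12 + 20)**2)) + 21163) = 1/((-73 - sqrt(49 + 4*32**2)) + 21163) = 1/((-73 - sqrt(49 + 4*1024)) + 21163) = 1/((-73 - sqrt(49 + 4096)) + 21163) = 1/((-73 - sqrt(4145)) + 21163) = 1/(21090 - sqrt(4145))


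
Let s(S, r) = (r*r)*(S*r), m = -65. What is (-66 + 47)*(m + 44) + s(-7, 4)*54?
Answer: -23793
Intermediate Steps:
s(S, r) = S*r**3 (s(S, r) = r**2*(S*r) = S*r**3)
(-66 + 47)*(m + 44) + s(-7, 4)*54 = (-66 + 47)*(-65 + 44) - 7*4**3*54 = -19*(-21) - 7*64*54 = 399 - 448*54 = 399 - 24192 = -23793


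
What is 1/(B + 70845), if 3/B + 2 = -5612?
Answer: 5614/397723827 ≈ 1.4115e-5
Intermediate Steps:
B = -3/5614 (B = 3/(-2 - 5612) = 3/(-5614) = 3*(-1/5614) = -3/5614 ≈ -0.00053438)
1/(B + 70845) = 1/(-3/5614 + 70845) = 1/(397723827/5614) = 5614/397723827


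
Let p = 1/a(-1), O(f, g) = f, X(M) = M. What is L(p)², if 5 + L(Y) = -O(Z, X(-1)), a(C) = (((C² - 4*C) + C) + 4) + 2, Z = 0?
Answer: 25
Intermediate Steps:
a(C) = 6 + C² - 3*C (a(C) = ((C² - 3*C) + 4) + 2 = (4 + C² - 3*C) + 2 = 6 + C² - 3*C)
p = ⅒ (p = 1/(6 + (-1)² - 3*(-1)) = 1/(6 + 1 + 3) = 1/10 = ⅒ ≈ 0.10000)
L(Y) = -5 (L(Y) = -5 - 1*0 = -5 + 0 = -5)
L(p)² = (-5)² = 25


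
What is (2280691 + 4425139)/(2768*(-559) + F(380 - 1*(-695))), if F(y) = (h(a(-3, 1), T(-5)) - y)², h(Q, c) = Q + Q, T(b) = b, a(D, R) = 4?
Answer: -6705830/408823 ≈ -16.403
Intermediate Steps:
h(Q, c) = 2*Q
F(y) = (8 - y)² (F(y) = (2*4 - y)² = (8 - y)²)
(2280691 + 4425139)/(2768*(-559) + F(380 - 1*(-695))) = (2280691 + 4425139)/(2768*(-559) + (-8 + (380 - 1*(-695)))²) = 6705830/(-1547312 + (-8 + (380 + 695))²) = 6705830/(-1547312 + (-8 + 1075)²) = 6705830/(-1547312 + 1067²) = 6705830/(-1547312 + 1138489) = 6705830/(-408823) = 6705830*(-1/408823) = -6705830/408823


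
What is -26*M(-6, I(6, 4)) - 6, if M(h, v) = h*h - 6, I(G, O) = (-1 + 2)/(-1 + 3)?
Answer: -786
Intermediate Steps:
I(G, O) = ½ (I(G, O) = 1/2 = 1*(½) = ½)
M(h, v) = -6 + h² (M(h, v) = h² - 6 = -6 + h²)
-26*M(-6, I(6, 4)) - 6 = -26*(-6 + (-6)²) - 6 = -26*(-6 + 36) - 6 = -26*30 - 6 = -780 - 6 = -786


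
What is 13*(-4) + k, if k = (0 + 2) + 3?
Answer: -47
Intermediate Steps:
k = 5 (k = 2 + 3 = 5)
13*(-4) + k = 13*(-4) + 5 = -52 + 5 = -47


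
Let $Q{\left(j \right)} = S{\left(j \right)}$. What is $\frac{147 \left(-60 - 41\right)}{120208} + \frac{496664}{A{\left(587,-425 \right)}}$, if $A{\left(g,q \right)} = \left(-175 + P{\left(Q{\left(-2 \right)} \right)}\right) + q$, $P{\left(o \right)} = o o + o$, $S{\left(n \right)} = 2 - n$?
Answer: $- \frac{14927899343}{17430160} \approx -856.44$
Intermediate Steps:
$Q{\left(j \right)} = 2 - j$
$P{\left(o \right)} = o + o^{2}$ ($P{\left(o \right)} = o^{2} + o = o + o^{2}$)
$A{\left(g,q \right)} = -155 + q$ ($A{\left(g,q \right)} = \left(-175 + \left(2 - -2\right) \left(1 + \left(2 - -2\right)\right)\right) + q = \left(-175 + \left(2 + 2\right) \left(1 + \left(2 + 2\right)\right)\right) + q = \left(-175 + 4 \left(1 + 4\right)\right) + q = \left(-175 + 4 \cdot 5\right) + q = \left(-175 + 20\right) + q = -155 + q$)
$\frac{147 \left(-60 - 41\right)}{120208} + \frac{496664}{A{\left(587,-425 \right)}} = \frac{147 \left(-60 - 41\right)}{120208} + \frac{496664}{-155 - 425} = 147 \left(-101\right) \frac{1}{120208} + \frac{496664}{-580} = \left(-14847\right) \frac{1}{120208} + 496664 \left(- \frac{1}{580}\right) = - \frac{14847}{120208} - \frac{124166}{145} = - \frac{14927899343}{17430160}$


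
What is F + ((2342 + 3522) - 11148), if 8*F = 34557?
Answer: -7715/8 ≈ -964.38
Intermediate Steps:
F = 34557/8 (F = (⅛)*34557 = 34557/8 ≈ 4319.6)
F + ((2342 + 3522) - 11148) = 34557/8 + ((2342 + 3522) - 11148) = 34557/8 + (5864 - 11148) = 34557/8 - 5284 = -7715/8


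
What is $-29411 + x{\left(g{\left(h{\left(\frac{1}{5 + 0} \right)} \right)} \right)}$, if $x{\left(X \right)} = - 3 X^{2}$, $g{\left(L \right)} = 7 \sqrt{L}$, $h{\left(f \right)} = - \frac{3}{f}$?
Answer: $-27206$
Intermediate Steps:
$-29411 + x{\left(g{\left(h{\left(\frac{1}{5 + 0} \right)} \right)} \right)} = -29411 - 3 \left(7 \sqrt{- \frac{3}{\frac{1}{5 + 0}}}\right)^{2} = -29411 - 3 \left(7 \sqrt{- \frac{3}{\frac{1}{5}}}\right)^{2} = -29411 - 3 \left(7 \sqrt{- 3 \frac{1}{\frac{1}{5}}}\right)^{2} = -29411 - 3 \left(7 \sqrt{\left(-3\right) 5}\right)^{2} = -29411 - 3 \left(7 \sqrt{-15}\right)^{2} = -29411 - 3 \left(7 i \sqrt{15}\right)^{2} = -29411 - -2205 = -29411 + 2205 = -27206$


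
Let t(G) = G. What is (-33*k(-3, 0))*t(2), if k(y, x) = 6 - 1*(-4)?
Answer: -660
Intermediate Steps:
k(y, x) = 10 (k(y, x) = 6 + 4 = 10)
(-33*k(-3, 0))*t(2) = -33*10*2 = -330*2 = -660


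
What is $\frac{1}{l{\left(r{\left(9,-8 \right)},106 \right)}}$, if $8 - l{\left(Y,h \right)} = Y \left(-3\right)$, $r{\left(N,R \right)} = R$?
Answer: $- \frac{1}{16} \approx -0.0625$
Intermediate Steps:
$l{\left(Y,h \right)} = 8 + 3 Y$ ($l{\left(Y,h \right)} = 8 - Y \left(-3\right) = 8 - - 3 Y = 8 + 3 Y$)
$\frac{1}{l{\left(r{\left(9,-8 \right)},106 \right)}} = \frac{1}{8 + 3 \left(-8\right)} = \frac{1}{8 - 24} = \frac{1}{-16} = - \frac{1}{16}$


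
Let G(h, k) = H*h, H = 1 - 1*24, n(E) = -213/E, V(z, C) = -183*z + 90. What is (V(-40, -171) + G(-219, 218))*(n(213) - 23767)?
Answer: -295840296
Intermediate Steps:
V(z, C) = 90 - 183*z
H = -23 (H = 1 - 24 = -23)
G(h, k) = -23*h
(V(-40, -171) + G(-219, 218))*(n(213) - 23767) = ((90 - 183*(-40)) - 23*(-219))*(-213/213 - 23767) = ((90 + 7320) + 5037)*(-213*1/213 - 23767) = (7410 + 5037)*(-1 - 23767) = 12447*(-23768) = -295840296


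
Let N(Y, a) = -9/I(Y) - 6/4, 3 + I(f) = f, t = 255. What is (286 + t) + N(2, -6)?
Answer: 1097/2 ≈ 548.50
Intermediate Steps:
I(f) = -3 + f
N(Y, a) = -3/2 - 9/(-3 + Y) (N(Y, a) = -9/(-3 + Y) - 6/4 = -9/(-3 + Y) - 6*¼ = -9/(-3 + Y) - 3/2 = -3/2 - 9/(-3 + Y))
(286 + t) + N(2, -6) = (286 + 255) + 3*(-3 - 1*2)/(2*(-3 + 2)) = 541 + (3/2)*(-3 - 2)/(-1) = 541 + (3/2)*(-1)*(-5) = 541 + 15/2 = 1097/2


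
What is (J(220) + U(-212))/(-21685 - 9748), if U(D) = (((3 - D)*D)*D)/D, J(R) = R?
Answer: 45360/31433 ≈ 1.4431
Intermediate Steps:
U(D) = D*(3 - D) (U(D) = ((D*(3 - D))*D)/D = (D²*(3 - D))/D = D*(3 - D))
(J(220) + U(-212))/(-21685 - 9748) = (220 - 212*(3 - 1*(-212)))/(-21685 - 9748) = (220 - 212*(3 + 212))/(-31433) = (220 - 212*215)*(-1/31433) = (220 - 45580)*(-1/31433) = -45360*(-1/31433) = 45360/31433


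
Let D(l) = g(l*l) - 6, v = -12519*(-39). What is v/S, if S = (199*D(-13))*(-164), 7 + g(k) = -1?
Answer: 488241/456904 ≈ 1.0686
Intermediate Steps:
v = 488241
g(k) = -8 (g(k) = -7 - 1 = -8)
D(l) = -14 (D(l) = -8 - 6 = -14)
S = 456904 (S = (199*(-14))*(-164) = -2786*(-164) = 456904)
v/S = 488241/456904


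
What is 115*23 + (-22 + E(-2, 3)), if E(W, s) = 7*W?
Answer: 2609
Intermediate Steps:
115*23 + (-22 + E(-2, 3)) = 115*23 + (-22 + 7*(-2)) = 2645 + (-22 - 14) = 2645 - 36 = 2609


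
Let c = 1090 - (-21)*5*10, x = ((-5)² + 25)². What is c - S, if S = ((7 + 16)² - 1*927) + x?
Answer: 38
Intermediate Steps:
x = 2500 (x = (25 + 25)² = 50² = 2500)
S = 2102 (S = ((7 + 16)² - 1*927) + 2500 = (23² - 927) + 2500 = (529 - 927) + 2500 = -398 + 2500 = 2102)
c = 2140 (c = 1090 - (-21)*50 = 1090 - 1*(-1050) = 1090 + 1050 = 2140)
c - S = 2140 - 1*2102 = 2140 - 2102 = 38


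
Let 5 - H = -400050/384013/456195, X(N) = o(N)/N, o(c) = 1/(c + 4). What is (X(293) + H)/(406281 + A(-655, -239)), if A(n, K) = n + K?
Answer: 725942828432312/58857394925020793409 ≈ 1.2334e-5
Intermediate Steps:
o(c) = 1/(4 + c)
X(N) = 1/(N*(4 + N)) (X(N) = 1/((4 + N)*N) = 1/(N*(4 + N)))
H = 8342137645/1668426767 (H = 5 - (-400050/384013)/456195 = 5 - (-400050*1/384013)/456195 = 5 - (-57150)/(54859*456195) = 5 - 1*(-3810/1668426767) = 5 + 3810/1668426767 = 8342137645/1668426767 ≈ 5.0000)
A(n, K) = K + n
(X(293) + H)/(406281 + A(-655, -239)) = (1/(293*(4 + 293)) + 8342137645/1668426767)/(406281 + (-239 - 655)) = ((1/293)/297 + 8342137645/1668426767)/(406281 - 894) = ((1/293)*(1/297) + 8342137645/1668426767)/405387 = (1/87021 + 8342137645/1668426767)*(1/405387) = (725942828432312/145188165691107)*(1/405387) = 725942828432312/58857394925020793409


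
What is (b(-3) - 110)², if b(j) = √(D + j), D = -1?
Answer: 12096 - 440*I ≈ 12096.0 - 440.0*I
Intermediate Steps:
b(j) = √(-1 + j)
(b(-3) - 110)² = (√(-1 - 3) - 110)² = (√(-4) - 110)² = (2*I - 110)² = (-110 + 2*I)²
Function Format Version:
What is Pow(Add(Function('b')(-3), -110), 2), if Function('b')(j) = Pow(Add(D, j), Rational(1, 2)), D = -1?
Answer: Add(12096, Mul(-440, I)) ≈ Add(12096., Mul(-440.00, I))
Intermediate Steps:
Function('b')(j) = Pow(Add(-1, j), Rational(1, 2))
Pow(Add(Function('b')(-3), -110), 2) = Pow(Add(Pow(Add(-1, -3), Rational(1, 2)), -110), 2) = Pow(Add(Pow(-4, Rational(1, 2)), -110), 2) = Pow(Add(Mul(2, I), -110), 2) = Pow(Add(-110, Mul(2, I)), 2)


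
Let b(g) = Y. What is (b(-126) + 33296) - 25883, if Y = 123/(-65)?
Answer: 481722/65 ≈ 7411.1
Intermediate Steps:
Y = -123/65 (Y = 123*(-1/65) = -123/65 ≈ -1.8923)
b(g) = -123/65
(b(-126) + 33296) - 25883 = (-123/65 + 33296) - 25883 = 2164117/65 - 25883 = 481722/65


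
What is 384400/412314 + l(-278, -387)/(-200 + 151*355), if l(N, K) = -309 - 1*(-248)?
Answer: 10251865423/11009814585 ≈ 0.93116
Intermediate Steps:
l(N, K) = -61 (l(N, K) = -309 + 248 = -61)
384400/412314 + l(-278, -387)/(-200 + 151*355) = 384400/412314 - 61/(-200 + 151*355) = 384400*(1/412314) - 61/(-200 + 53605) = 192200/206157 - 61/53405 = 10251865423/11009814585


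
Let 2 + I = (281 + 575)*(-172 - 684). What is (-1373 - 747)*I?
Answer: 1553404560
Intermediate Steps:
I = -732738 (I = -2 + (281 + 575)*(-172 - 684) = -2 + 856*(-856) = -2 - 732736 = -732738)
(-1373 - 747)*I = (-1373 - 747)*(-732738) = -2120*(-732738) = 1553404560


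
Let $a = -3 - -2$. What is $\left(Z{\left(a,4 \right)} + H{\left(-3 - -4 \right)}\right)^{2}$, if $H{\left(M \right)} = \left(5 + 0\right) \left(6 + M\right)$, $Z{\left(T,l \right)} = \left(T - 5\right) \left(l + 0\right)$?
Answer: $121$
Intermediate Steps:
$a = -1$ ($a = -3 + 2 = -1$)
$Z{\left(T,l \right)} = l \left(-5 + T\right)$ ($Z{\left(T,l \right)} = \left(-5 + T\right) l = l \left(-5 + T\right)$)
$H{\left(M \right)} = 30 + 5 M$ ($H{\left(M \right)} = 5 \left(6 + M\right) = 30 + 5 M$)
$\left(Z{\left(a,4 \right)} + H{\left(-3 - -4 \right)}\right)^{2} = \left(4 \left(-5 - 1\right) + \left(30 + 5 \left(-3 - -4\right)\right)\right)^{2} = \left(4 \left(-6\right) + \left(30 + 5 \left(-3 + 4\right)\right)\right)^{2} = \left(-24 + \left(30 + 5 \cdot 1\right)\right)^{2} = \left(-24 + \left(30 + 5\right)\right)^{2} = \left(-24 + 35\right)^{2} = 11^{2} = 121$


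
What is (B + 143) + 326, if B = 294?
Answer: 763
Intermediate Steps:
(B + 143) + 326 = (294 + 143) + 326 = 437 + 326 = 763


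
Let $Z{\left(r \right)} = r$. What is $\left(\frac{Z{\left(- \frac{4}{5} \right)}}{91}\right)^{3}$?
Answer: $- \frac{64}{94196375} \approx -6.7943 \cdot 10^{-7}$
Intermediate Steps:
$\left(\frac{Z{\left(- \frac{4}{5} \right)}}{91}\right)^{3} = \left(\frac{\left(-4\right) \frac{1}{5}}{91}\right)^{3} = \left(\left(-4\right) \frac{1}{5} \cdot \frac{1}{91}\right)^{3} = \left(\left(- \frac{4}{5}\right) \frac{1}{91}\right)^{3} = \left(- \frac{4}{455}\right)^{3} = - \frac{64}{94196375}$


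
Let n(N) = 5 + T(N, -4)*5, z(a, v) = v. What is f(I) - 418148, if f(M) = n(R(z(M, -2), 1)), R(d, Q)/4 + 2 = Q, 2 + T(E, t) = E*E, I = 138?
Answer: -418073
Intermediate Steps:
T(E, t) = -2 + E² (T(E, t) = -2 + E*E = -2 + E²)
R(d, Q) = -8 + 4*Q
n(N) = -5 + 5*N² (n(N) = 5 + (-2 + N²)*5 = 5 + (-10 + 5*N²) = -5 + 5*N²)
f(M) = 75 (f(M) = -5 + 5*(-8 + 4*1)² = -5 + 5*(-8 + 4)² = -5 + 5*(-4)² = -5 + 5*16 = -5 + 80 = 75)
f(I) - 418148 = 75 - 418148 = -418073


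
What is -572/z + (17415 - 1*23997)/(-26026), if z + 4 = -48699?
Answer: 167725009/633772139 ≈ 0.26465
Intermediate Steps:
z = -48703 (z = -4 - 48699 = -48703)
-572/z + (17415 - 1*23997)/(-26026) = -572/(-48703) + (17415 - 1*23997)/(-26026) = -572*(-1/48703) + (17415 - 23997)*(-1/26026) = 572/48703 - 6582*(-1/26026) = 572/48703 + 3291/13013 = 167725009/633772139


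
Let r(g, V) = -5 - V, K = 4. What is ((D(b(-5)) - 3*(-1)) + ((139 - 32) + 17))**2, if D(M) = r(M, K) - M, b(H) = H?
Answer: 15129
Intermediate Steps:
D(M) = -9 - M (D(M) = (-5 - 1*4) - M = (-5 - 4) - M = -9 - M)
((D(b(-5)) - 3*(-1)) + ((139 - 32) + 17))**2 = (((-9 - 1*(-5)) - 3*(-1)) + ((139 - 32) + 17))**2 = (((-9 + 5) + 3) + (107 + 17))**2 = ((-4 + 3) + 124)**2 = (-1 + 124)**2 = 123**2 = 15129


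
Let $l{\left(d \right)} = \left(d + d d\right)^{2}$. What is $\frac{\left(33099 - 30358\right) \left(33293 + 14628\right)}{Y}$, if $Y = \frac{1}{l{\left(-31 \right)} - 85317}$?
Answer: $102399366020763$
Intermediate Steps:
$l{\left(d \right)} = \left(d + d^{2}\right)^{2}$
$Y = \frac{1}{779583}$ ($Y = \frac{1}{\left(-31\right)^{2} \left(1 - 31\right)^{2} - 85317} = \frac{1}{961 \left(-30\right)^{2} - 85317} = \frac{1}{961 \cdot 900 - 85317} = \frac{1}{864900 - 85317} = \frac{1}{779583} \approx 1.2827 \cdot 10^{-6}$)
$\frac{\left(33099 - 30358\right) \left(33293 + 14628\right)}{Y} = \left(33099 - 30358\right) \left(33293 + 14628\right) \frac{1}{\frac{1}{779583}} = 2741 \cdot 47921 \cdot 779583 = 131351461 \cdot 779583 = 102399366020763$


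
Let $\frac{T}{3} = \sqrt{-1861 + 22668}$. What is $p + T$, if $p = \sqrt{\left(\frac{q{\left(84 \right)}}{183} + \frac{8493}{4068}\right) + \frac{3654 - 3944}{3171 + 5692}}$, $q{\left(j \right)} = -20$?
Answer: $3 \sqrt{20807} + \frac{\sqrt{261437085276717021}}{366555954} \approx 434.13$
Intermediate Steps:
$T = 3 \sqrt{20807}$ ($T = 3 \sqrt{-1861 + 22668} = 3 \sqrt{20807} \approx 432.74$)
$p = \frac{\sqrt{261437085276717021}}{366555954}$ ($p = \sqrt{\left(- \frac{20}{183} + \frac{8493}{4068}\right) + \frac{3654 - 3944}{3171 + 5692}} = \sqrt{\left(\left(-20\right) \frac{1}{183} + 8493 \cdot \frac{1}{4068}\right) - \frac{290}{8863}} = \sqrt{\left(- \frac{20}{183} + \frac{2831}{1356}\right) - \frac{290}{8863}} = \sqrt{\frac{163651}{82716} - \frac{290}{8863}} = \sqrt{\frac{1426451173}{733111908}} = \frac{\sqrt{261437085276717021}}{366555954} \approx 1.3949$)
$p + T = \frac{\sqrt{261437085276717021}}{366555954} + 3 \sqrt{20807} = 3 \sqrt{20807} + \frac{\sqrt{261437085276717021}}{366555954}$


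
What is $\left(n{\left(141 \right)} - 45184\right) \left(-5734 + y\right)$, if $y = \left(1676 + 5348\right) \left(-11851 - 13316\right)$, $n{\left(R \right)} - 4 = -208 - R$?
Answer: $8048559344518$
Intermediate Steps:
$n{\left(R \right)} = -204 - R$ ($n{\left(R \right)} = 4 - \left(208 + R\right) = -204 - R$)
$y = -176773008$ ($y = 7024 \left(-25167\right) = -176773008$)
$\left(n{\left(141 \right)} - 45184\right) \left(-5734 + y\right) = \left(\left(-204 - 141\right) - 45184\right) \left(-5734 - 176773008\right) = \left(\left(-204 - 141\right) - 45184\right) \left(-176778742\right) = \left(-345 - 45184\right) \left(-176778742\right) = \left(-45529\right) \left(-176778742\right) = 8048559344518$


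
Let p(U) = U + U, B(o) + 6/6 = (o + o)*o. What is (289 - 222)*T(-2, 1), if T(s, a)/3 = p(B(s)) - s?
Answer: 3216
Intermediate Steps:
B(o) = -1 + 2*o² (B(o) = -1 + (o + o)*o = -1 + (2*o)*o = -1 + 2*o²)
p(U) = 2*U
T(s, a) = -6 - 3*s + 12*s² (T(s, a) = 3*(2*(-1 + 2*s²) - s) = 3*((-2 + 4*s²) - s) = 3*(-2 - s + 4*s²) = -6 - 3*s + 12*s²)
(289 - 222)*T(-2, 1) = (289 - 222)*(-6 - 3*(-2) + 12*(-2)²) = 67*(-6 + 6 + 12*4) = 67*(-6 + 6 + 48) = 67*48 = 3216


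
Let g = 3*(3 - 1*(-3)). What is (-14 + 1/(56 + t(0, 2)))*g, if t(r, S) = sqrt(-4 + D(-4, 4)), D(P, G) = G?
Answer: -7047/28 ≈ -251.68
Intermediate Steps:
t(r, S) = 0 (t(r, S) = sqrt(-4 + 4) = sqrt(0) = 0)
g = 18 (g = 3*(3 + 3) = 3*6 = 18)
(-14 + 1/(56 + t(0, 2)))*g = (-14 + 1/(56 + 0))*18 = (-14 + 1/56)*18 = -783/56*18 = -7047/28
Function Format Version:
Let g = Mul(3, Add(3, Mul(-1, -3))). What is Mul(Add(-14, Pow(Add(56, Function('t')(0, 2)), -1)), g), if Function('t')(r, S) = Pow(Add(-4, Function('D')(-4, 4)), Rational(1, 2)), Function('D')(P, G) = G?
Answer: Rational(-7047, 28) ≈ -251.68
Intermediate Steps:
Function('t')(r, S) = 0 (Function('t')(r, S) = Pow(Add(-4, 4), Rational(1, 2)) = Pow(0, Rational(1, 2)) = 0)
g = 18 (g = Mul(3, Add(3, 3)) = Mul(3, 6) = 18)
Mul(Add(-14, Pow(Add(56, Function('t')(0, 2)), -1)), g) = Mul(Add(-14, Pow(Add(56, 0), -1)), 18) = Mul(Add(-14, Pow(56, -1)), 18) = Mul(Add(-14, Rational(1, 56)), 18) = Mul(Rational(-783, 56), 18) = Rational(-7047, 28)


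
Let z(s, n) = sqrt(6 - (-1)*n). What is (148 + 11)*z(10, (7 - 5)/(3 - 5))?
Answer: 159*sqrt(5) ≈ 355.53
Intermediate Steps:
z(s, n) = sqrt(6 + n)
(148 + 11)*z(10, (7 - 5)/(3 - 5)) = (148 + 11)*sqrt(6 + (7 - 5)/(3 - 5)) = 159*sqrt(6 + 2/(-2)) = 159*sqrt(6 + 2*(-1/2)) = 159*sqrt(6 - 1) = 159*sqrt(5)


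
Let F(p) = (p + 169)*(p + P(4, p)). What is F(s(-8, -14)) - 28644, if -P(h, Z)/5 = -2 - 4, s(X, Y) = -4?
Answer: -24354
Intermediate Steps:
P(h, Z) = 30 (P(h, Z) = -5*(-2 - 4) = -5*(-6) = 30)
F(p) = (30 + p)*(169 + p) (F(p) = (p + 169)*(p + 30) = (169 + p)*(30 + p) = (30 + p)*(169 + p))
F(s(-8, -14)) - 28644 = (5070 + (-4)**2 + 199*(-4)) - 28644 = (5070 + 16 - 796) - 28644 = 4290 - 28644 = -24354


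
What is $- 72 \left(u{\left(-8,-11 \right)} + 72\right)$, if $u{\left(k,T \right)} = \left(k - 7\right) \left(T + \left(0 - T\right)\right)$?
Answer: $-5184$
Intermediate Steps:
$u{\left(k,T \right)} = 0$ ($u{\left(k,T \right)} = \left(-7 + k\right) \left(T - T\right) = \left(-7 + k\right) 0 = 0$)
$- 72 \left(u{\left(-8,-11 \right)} + 72\right) = - 72 \left(0 + 72\right) = \left(-72\right) 72 = -5184$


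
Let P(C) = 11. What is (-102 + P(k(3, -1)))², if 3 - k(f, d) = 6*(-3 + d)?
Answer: 8281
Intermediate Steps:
k(f, d) = 21 - 6*d (k(f, d) = 3 - 6*(-3 + d) = 3 - (-18 + 6*d) = 3 + (18 - 6*d) = 21 - 6*d)
(-102 + P(k(3, -1)))² = (-102 + 11)² = (-91)² = 8281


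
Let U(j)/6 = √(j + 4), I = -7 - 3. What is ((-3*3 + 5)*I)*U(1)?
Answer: 240*√5 ≈ 536.66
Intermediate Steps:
I = -10
U(j) = 6*√(4 + j) (U(j) = 6*√(j + 4) = 6*√(4 + j))
((-3*3 + 5)*I)*U(1) = ((-3*3 + 5)*(-10))*(6*√(4 + 1)) = ((-9 + 5)*(-10))*(6*√5) = (-4*(-10))*(6*√5) = 40*(6*√5) = 240*√5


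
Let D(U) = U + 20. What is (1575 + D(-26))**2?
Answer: 2461761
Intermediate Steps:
D(U) = 20 + U
(1575 + D(-26))**2 = (1575 + (20 - 26))**2 = (1575 - 6)**2 = 1569**2 = 2461761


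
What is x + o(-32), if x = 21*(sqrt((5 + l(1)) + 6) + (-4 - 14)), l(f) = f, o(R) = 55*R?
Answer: -2138 + 42*sqrt(3) ≈ -2065.3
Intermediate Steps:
x = -378 + 42*sqrt(3) (x = 21*(sqrt((5 + 1) + 6) + (-4 - 14)) = 21*(sqrt(6 + 6) - 18) = 21*(sqrt(12) - 18) = 21*(2*sqrt(3) - 18) = 21*(-18 + 2*sqrt(3)) = -378 + 42*sqrt(3) ≈ -305.25)
x + o(-32) = (-378 + 42*sqrt(3)) + 55*(-32) = (-378 + 42*sqrt(3)) - 1760 = -2138 + 42*sqrt(3)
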